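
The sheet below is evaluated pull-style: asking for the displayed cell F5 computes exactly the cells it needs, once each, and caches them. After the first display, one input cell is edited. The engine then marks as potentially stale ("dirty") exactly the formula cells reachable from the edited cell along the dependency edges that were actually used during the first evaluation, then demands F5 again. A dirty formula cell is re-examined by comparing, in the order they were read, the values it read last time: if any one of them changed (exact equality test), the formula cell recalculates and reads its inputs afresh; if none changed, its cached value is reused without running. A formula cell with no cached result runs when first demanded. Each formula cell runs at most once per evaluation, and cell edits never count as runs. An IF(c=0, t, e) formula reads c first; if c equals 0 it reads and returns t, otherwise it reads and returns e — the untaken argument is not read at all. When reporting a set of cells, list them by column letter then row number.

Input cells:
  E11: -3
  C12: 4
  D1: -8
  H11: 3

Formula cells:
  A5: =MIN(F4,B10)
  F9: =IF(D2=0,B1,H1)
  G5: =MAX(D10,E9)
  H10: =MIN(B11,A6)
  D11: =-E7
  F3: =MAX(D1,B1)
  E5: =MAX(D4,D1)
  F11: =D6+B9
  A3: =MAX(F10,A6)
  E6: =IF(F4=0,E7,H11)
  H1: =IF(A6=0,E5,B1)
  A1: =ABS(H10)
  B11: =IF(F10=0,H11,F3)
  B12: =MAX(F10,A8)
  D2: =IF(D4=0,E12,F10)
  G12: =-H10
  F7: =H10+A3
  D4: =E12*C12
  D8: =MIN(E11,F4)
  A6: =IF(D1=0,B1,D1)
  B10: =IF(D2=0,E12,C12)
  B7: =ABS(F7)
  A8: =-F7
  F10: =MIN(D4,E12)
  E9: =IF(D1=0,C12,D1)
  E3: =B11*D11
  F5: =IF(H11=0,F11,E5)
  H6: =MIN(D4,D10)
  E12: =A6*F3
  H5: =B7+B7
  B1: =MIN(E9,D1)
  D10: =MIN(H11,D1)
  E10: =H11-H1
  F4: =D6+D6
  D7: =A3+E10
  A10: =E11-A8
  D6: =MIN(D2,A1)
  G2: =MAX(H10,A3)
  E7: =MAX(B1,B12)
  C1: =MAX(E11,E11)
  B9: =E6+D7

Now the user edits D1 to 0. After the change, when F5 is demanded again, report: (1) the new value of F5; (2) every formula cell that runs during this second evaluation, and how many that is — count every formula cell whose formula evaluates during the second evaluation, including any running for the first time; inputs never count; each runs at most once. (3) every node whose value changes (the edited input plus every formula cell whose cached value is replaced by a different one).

Demanding F5 again yields 0.
8 formula cells run: A6, B1, D4, E5, E9, E12, F3, F5.
The nodes whose values change: A6, B1, D1, D4, E5, E9, E12, F3, F5.

First demand of the output computes:
  E9 = IF(D1=0: D1=-8 -> else branch D1) = -8
  B1 = MIN(-8, -8) = -8
  A6 = IF(D1=0: D1=-8 -> else branch D1) = -8
  F3 = MAX(-8, -8) = -8
  E12 = -8 * -8 = 64
  D4 = 64 * 4 = 256
  E5 = MAX(256, -8) = 256
  F5 = IF(H11=0: H11=3 -> else branch E5) = 256

After the edit, cleaning proceeds:
  E9: a read changed (D1 -8->0; D1 -8->0) — executes, giving 4.
  B1: a read changed (E9 -8->4; D1 -8->0) — executes, giving 0.
  A6: a read changed (D1 -8->0; D1 -8->0) — executes, giving 0.
  F3: a read changed (D1 -8->0; B1 -8->0) — executes, giving 0.
  E12: a read changed (A6 -8->0; F3 -8->0) — executes, giving 0.
  D4: a read changed (E12 64->0) — executes, giving 0.
  E5: a read changed (D4 256->0; D1 -8->0) — executes, giving 0.
  F5: a read changed (E5 256->0) — executes, giving 0.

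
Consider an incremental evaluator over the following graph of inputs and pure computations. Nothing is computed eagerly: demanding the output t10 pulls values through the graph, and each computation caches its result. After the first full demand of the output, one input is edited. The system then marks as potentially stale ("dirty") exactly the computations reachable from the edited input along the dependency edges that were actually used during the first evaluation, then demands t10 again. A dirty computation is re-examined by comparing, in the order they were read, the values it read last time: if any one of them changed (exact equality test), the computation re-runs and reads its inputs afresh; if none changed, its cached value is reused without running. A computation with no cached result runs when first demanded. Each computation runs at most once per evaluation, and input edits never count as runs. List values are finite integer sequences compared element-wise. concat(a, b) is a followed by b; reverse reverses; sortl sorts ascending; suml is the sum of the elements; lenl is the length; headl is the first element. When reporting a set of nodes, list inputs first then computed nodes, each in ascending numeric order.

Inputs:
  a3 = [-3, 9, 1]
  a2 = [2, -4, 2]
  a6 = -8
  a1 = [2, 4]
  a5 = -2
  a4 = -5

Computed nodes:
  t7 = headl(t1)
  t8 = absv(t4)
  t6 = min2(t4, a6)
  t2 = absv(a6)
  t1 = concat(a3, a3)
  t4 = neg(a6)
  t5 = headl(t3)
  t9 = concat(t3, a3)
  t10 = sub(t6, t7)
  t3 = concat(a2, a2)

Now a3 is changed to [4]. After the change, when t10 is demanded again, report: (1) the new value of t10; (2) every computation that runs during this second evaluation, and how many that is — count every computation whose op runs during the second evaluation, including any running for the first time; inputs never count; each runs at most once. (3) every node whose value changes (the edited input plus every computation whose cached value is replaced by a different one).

t10 now evaluates to -12.
Run set: t1, t7, t10 (3 run).
Changed values: a3, t1, t7, t10.

Initial pass — values computed on the first demand:
  t1 = concat([-3, 9, 1], [-3, 9, 1]) = [-3, 9, 1, -3, 9, 1]
  t4 = neg(-8) = 8
  t6 = min2(8, -8) = -8
  t7 = headl([-3, 9, 1, -3, 9, 1]) = -3
  t10 = sub(-8, -3) = -5

Second demand — change propagation:
  t1: re-runs because a3 [-3, 9, 1]->[4]; a3 [-3, 9, 1]->[4]; new result [4, 4].
  t7: re-runs because t1 [-3, 9, 1, -3, 9, 1]->[4, 4]; new result 4.
  t10: re-runs because t7 -3->4; new result -12.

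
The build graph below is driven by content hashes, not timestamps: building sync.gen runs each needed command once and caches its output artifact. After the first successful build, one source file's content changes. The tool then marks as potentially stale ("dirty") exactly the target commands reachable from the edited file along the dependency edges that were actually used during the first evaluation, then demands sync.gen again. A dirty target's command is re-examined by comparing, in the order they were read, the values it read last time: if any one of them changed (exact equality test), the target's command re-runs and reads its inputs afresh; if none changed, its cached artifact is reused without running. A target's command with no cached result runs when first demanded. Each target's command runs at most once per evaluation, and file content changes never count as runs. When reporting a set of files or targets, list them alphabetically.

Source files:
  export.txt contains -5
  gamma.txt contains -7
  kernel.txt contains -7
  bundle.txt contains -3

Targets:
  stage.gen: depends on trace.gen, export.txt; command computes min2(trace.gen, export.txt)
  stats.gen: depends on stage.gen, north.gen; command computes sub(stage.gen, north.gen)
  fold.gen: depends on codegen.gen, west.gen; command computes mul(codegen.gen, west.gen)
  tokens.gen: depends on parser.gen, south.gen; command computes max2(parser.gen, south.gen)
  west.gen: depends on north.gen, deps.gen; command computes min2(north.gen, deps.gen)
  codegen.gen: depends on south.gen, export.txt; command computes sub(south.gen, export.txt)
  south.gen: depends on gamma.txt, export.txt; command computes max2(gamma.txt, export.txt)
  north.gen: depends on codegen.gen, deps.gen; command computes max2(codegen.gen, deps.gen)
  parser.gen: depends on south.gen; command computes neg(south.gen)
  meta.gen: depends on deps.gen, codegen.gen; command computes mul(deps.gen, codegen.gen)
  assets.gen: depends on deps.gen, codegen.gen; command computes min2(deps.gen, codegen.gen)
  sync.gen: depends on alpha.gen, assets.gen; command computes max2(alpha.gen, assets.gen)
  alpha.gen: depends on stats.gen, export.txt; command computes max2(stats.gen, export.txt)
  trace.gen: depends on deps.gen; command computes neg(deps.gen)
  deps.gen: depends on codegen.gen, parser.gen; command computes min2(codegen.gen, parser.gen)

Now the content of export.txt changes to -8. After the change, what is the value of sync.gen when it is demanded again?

Initial pass — values computed on the first demand:
  south.gen = max2(-7, -5) = -5
  codegen.gen = sub(-5, -5) = 0
  parser.gen = neg(-5) = 5
  deps.gen = min2(0, 5) = 0
  assets.gen = min2(0, 0) = 0
  north.gen = max2(0, 0) = 0
  trace.gen = neg(0) = 0
  stage.gen = min2(0, -5) = -5
  stats.gen = sub(-5, 0) = -5
  alpha.gen = max2(-5, -5) = -5
  sync.gen = max2(-5, 0) = 0

Second demand — change propagation:
  south.gen: re-runs because export.txt -5->-8; new result -7.
  codegen.gen: re-runs because south.gen -5->-7; export.txt -5->-8; new result 1.
  parser.gen: re-runs because south.gen -5->-7; new result 7.
  deps.gen: re-runs because codegen.gen 0->1; parser.gen 5->7; new result 1.
  assets.gen: re-runs because deps.gen 0->1; codegen.gen 0->1; new result 1.
  north.gen: re-runs because codegen.gen 0->1; deps.gen 0->1; new result 1.
  trace.gen: re-runs because deps.gen 0->1; new result -1.
  stage.gen: re-runs because trace.gen 0->-1; export.txt -5->-8; new result -8.
  stats.gen: re-runs because stage.gen -5->-8; north.gen 0->1; new result -9.
  alpha.gen: re-runs because stats.gen -5->-9; export.txt -5->-8; new result -8.
  sync.gen: re-runs because alpha.gen -5->-8; assets.gen 0->1; new result 1.

sync.gen now evaluates to 1.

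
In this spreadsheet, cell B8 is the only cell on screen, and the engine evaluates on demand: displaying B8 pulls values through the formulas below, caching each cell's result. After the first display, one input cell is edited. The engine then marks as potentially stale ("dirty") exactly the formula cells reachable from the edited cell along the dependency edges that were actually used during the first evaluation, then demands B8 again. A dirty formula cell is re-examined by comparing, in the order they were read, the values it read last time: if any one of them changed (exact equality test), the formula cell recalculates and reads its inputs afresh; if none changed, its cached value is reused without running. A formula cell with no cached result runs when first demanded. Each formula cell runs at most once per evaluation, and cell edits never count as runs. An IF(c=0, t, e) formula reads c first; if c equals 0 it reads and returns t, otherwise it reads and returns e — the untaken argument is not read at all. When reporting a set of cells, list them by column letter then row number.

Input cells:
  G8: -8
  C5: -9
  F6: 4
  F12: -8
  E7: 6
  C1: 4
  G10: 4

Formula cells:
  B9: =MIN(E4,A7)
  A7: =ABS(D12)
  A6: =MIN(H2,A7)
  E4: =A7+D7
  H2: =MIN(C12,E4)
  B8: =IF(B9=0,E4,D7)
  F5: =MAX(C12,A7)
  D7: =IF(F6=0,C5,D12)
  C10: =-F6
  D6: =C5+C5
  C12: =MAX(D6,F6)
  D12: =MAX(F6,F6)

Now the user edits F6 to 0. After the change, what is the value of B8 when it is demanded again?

B8 now evaluates to -9.

Initial pass — values computed on the first demand:
  D12 = MAX(4, 4) = 4
  A7 = ABS(4) = 4
  D7 = IF(F6=0: F6=4 -> else branch D12) = 4
  E4 = 4 + 4 = 8
  B9 = MIN(8, 4) = 4
  B8 = IF(B9=0: B9=4 -> else branch D7) = 4

Second demand — change propagation:
  D12: re-runs because F6 4->0; F6 4->0; new result 0.
  A7: re-runs because D12 4->0; new result 0.
  D7: re-runs because F6 4->0; D12 4->0; new result -9.
  E4: re-runs because A7 4->0; D7 4->-9; new result -9.
  B9: re-runs because E4 8->-9; A7 4->0; new result -9.
  B8: re-runs because B9 4->-9; D7 4->-9; new result -9.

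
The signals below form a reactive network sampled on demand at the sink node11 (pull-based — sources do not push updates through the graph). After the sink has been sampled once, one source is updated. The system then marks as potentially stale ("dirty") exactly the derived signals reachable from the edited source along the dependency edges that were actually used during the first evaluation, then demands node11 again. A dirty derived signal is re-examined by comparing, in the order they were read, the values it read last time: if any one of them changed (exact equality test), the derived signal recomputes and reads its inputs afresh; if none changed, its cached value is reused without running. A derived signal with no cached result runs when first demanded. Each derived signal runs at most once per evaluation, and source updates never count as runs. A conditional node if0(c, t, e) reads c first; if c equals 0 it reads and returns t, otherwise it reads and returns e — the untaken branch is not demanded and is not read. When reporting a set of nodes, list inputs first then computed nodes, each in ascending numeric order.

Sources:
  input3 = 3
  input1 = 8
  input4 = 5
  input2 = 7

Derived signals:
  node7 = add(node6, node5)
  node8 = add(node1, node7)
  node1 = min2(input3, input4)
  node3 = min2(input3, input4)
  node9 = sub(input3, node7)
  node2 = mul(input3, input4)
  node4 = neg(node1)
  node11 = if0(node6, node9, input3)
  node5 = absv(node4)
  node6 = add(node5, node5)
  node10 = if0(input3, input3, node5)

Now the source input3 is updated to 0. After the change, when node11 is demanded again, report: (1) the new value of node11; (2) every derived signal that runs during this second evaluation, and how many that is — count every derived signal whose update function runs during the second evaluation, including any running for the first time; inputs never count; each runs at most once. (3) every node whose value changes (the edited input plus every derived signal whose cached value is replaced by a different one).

node11 now evaluates to 0.
Run set: node1, node4, node5, node6, node7, node9, node11 (7 run).
Changed values: input3, node1, node4, node5, node6, node11.
The important point: the flipped condition pulls in fresh nodes; node7, node9 run for the first time.

Initial pass — values computed on the first demand:
  node1 = min2(3, 5) = 3
  node4 = neg(3) = -3
  node5 = absv(-3) = 3
  node6 = add(3, 3) = 6
  node11 = if0(node6=6 -> else branch input3) = 3

Second demand — change propagation:
  node1: re-runs because input3 3->0; new result 0.
  node4: re-runs because node1 3->0; new result 0.
  node5: re-runs because node4 -3->0; new result 0.
  node6: re-runs because node5 3->0; node5 3->0; new result 0.
  node7: newly demanded (no cache) — executes and yields 0.
  node9: newly demanded (no cache) — executes and yields 0.
  node11: re-runs because node6 6->0; input3 3->0; new result 0.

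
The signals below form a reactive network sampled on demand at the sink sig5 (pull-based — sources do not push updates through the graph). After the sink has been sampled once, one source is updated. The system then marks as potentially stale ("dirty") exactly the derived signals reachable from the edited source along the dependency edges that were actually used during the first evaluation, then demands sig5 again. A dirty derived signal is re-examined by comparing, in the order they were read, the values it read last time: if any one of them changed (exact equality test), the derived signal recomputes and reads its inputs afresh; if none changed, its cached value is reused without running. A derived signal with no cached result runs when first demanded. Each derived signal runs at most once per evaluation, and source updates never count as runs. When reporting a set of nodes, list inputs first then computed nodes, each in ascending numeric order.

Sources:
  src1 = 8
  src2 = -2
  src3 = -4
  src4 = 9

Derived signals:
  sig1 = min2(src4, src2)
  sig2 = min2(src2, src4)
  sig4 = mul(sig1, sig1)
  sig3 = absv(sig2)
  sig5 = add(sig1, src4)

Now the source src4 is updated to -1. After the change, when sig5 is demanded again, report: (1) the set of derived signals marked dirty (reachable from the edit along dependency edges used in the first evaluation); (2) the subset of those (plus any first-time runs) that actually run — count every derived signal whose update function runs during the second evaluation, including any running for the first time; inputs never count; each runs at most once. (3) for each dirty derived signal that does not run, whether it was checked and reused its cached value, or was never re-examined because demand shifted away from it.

Initial pass — values computed on the first demand:
  sig1 = min2(9, -2) = -2
  sig5 = add(-2, 9) = 7

Second demand — change propagation:
  sig1: re-runs because src4 9->-1; new result -2 (unchanged).
  sig5: re-runs because src4 9->-1; new result -3.

Dirty set: sig1, sig5.
Run set: sig1, sig5 (2 run).
All dirty derived signals ended up running.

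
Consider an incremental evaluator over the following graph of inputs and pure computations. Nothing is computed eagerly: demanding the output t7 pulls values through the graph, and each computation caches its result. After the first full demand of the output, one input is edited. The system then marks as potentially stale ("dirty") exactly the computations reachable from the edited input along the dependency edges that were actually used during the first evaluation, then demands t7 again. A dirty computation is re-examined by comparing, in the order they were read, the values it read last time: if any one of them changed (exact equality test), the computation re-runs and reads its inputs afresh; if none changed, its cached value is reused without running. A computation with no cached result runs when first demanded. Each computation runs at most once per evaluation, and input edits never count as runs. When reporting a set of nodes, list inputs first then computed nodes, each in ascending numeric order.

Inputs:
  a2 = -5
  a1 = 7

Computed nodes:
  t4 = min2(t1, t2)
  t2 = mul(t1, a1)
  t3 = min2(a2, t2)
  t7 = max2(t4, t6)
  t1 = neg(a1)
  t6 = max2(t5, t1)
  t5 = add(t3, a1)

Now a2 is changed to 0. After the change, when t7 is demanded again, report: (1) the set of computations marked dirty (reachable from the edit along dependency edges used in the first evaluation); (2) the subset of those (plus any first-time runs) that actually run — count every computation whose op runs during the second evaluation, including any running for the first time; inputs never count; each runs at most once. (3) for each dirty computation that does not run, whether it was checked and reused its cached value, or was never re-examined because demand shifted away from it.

Dirty set: t3, t5, t6, t7.
Run set: t3 (1 run).
Re-examined without running (cache reused): t5, t6, t7.
The important point: t3 recomputes to an identical value, and the output ends up unchanged.

Initial pass — values computed on the first demand:
  t1 = neg(7) = -7
  t2 = mul(-7, 7) = -49
  t3 = min2(-5, -49) = -49
  t4 = min2(-7, -49) = -49
  t5 = add(-49, 7) = -42
  t6 = max2(-42, -7) = -7
  t7 = max2(-49, -7) = -7

Second demand — change propagation:
  t3: re-runs because a2 -5->0; new result -49 (unchanged).
  t5: re-examined; everything it read last time is the same (t3 unchanged, a1 unchanged) — cache -42 kept, no run.
  t6: re-examined; everything it read last time is the same (t5 unchanged, t1 unchanged) — cache -7 kept, no run.
  t7: re-examined; everything it read last time is the same (t4 unchanged, t6 unchanged) — cache -7 kept, no run.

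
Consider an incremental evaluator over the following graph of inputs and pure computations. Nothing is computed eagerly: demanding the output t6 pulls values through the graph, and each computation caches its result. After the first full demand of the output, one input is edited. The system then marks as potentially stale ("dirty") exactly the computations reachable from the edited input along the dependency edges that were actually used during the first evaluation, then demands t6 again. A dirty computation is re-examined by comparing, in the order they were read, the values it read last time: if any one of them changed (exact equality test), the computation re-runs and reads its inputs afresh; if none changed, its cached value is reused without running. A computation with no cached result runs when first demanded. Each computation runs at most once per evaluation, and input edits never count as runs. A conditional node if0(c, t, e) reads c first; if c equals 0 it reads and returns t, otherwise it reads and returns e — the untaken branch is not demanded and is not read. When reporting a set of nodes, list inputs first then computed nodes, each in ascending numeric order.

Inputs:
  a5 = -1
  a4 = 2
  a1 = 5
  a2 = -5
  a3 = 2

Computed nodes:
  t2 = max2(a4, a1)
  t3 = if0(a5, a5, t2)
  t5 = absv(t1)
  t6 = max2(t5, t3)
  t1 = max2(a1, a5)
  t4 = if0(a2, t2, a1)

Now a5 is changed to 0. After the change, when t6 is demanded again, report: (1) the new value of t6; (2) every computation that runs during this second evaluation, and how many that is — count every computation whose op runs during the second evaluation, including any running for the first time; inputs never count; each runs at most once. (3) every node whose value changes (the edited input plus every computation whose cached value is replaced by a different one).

Initial pass — values computed on the first demand:
  t1 = max2(5, -1) = 5
  t2 = max2(2, 5) = 5
  t3 = if0(a5=-1 -> else branch t2) = 5
  t5 = absv(5) = 5
  t6 = max2(5, 5) = 5

Second demand — change propagation:
  t1: re-runs because a5 -1->0; new result 5 (unchanged).
  t3: re-runs because a5 -1->0; new result 0.
  t5: re-examined; everything it read last time is the same (t1 unchanged) — cache 5 kept, no run.
  t6: re-runs because t3 5->0; new result 5 (unchanged).

The important point: at t5 every value read last time is unchanged, so the dirty flag clears without a run.

t6 now evaluates to 5.
Run set: t1, t3, t6 (3 run).
Changed values: a5, t3.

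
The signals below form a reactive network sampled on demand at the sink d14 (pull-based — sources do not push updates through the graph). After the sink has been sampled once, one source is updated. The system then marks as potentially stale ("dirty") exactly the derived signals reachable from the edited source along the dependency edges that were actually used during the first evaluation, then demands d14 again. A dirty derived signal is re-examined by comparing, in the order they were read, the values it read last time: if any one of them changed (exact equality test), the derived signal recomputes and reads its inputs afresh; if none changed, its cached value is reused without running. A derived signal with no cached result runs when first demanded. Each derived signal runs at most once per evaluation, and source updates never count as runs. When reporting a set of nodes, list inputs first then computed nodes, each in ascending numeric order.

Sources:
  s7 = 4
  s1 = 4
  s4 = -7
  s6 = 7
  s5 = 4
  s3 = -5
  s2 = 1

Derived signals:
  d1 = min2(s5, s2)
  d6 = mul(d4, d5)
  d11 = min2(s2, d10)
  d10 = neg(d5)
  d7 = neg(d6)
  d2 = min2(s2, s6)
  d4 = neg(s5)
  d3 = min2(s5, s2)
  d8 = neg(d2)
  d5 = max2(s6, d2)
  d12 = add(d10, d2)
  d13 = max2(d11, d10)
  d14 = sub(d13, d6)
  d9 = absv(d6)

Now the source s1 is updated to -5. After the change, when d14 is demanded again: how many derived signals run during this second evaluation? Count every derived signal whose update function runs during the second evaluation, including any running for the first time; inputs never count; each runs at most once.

Run set: none (0 run).
The important point: nothing the output needs ever reads s1, so the edit is invisible to it.

Initial pass — values computed on the first demand:
  d2 = min2(1, 7) = 1
  d4 = neg(4) = -4
  d5 = max2(7, 1) = 7
  d6 = mul(-4, 7) = -28
  d10 = neg(7) = -7
  d11 = min2(1, -7) = -7
  d13 = max2(-7, -7) = -7
  d14 = sub(-7, -28) = 21

Second demand — change propagation:
  no demanded computation ever read s1, so the edit dirties nothing and nothing runs.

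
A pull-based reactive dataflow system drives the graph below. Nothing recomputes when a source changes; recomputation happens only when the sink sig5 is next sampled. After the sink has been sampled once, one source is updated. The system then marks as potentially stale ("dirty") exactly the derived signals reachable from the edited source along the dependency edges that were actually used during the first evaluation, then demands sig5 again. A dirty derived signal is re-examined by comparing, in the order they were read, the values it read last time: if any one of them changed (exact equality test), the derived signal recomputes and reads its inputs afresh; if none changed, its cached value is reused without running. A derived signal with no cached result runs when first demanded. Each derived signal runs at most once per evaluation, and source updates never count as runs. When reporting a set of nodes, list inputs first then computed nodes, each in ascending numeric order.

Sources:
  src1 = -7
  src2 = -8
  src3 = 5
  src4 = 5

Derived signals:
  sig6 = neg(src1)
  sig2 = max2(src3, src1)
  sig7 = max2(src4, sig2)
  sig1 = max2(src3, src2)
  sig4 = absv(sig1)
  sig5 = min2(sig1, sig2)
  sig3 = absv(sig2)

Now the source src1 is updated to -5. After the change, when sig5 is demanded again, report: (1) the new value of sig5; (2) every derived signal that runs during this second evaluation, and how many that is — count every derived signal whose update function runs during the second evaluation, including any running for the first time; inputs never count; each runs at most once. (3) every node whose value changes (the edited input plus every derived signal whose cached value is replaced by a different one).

New value of sig5: 5.
Derived signals that run: sig2 — 1 in total.
Values that change: src1.
Key observation: the change is absorbed at sig2 — it re-runs but produces the same value, and the output's value is unchanged.

First evaluation (everything demanded from the output):
  sig1 = max2(5, -8) = 5
  sig2 = max2(5, -7) = 5
  sig5 = min2(5, 5) = 5

Propagation after the edit:
  sig2: runs — src1 -7->-5; result 5 (same value as before).
  sig5: checked — values it read are unchanged (sig1 unchanged, sig2 unchanged); reused cached 5 without running.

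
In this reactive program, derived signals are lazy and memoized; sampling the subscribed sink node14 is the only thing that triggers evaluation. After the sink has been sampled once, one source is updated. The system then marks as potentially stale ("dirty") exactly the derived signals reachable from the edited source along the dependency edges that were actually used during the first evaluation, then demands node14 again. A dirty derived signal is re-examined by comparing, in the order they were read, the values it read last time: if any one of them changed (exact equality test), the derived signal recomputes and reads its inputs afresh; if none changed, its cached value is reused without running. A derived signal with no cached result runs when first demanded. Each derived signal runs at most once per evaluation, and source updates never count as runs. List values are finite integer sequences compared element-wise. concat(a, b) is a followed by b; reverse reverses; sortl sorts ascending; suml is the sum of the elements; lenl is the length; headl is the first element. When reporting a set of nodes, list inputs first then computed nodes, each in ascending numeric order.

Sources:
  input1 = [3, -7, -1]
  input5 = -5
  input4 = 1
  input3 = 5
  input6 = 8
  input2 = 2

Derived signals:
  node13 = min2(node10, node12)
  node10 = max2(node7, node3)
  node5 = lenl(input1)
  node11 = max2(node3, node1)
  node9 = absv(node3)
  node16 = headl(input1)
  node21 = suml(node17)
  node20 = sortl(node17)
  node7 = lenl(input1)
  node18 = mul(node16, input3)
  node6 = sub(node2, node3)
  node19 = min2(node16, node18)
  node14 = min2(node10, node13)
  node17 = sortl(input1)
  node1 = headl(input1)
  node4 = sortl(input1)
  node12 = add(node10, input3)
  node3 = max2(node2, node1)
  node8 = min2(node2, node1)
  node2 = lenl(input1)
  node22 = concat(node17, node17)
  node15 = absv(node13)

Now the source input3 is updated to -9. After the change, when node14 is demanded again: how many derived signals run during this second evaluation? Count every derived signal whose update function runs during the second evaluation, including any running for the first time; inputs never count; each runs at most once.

First demand of the output computes:
  node1 = headl([3, -7, -1]) = 3
  node2 = lenl([3, -7, -1]) = 3
  node3 = max2(3, 3) = 3
  node7 = lenl([3, -7, -1]) = 3
  node10 = max2(3, 3) = 3
  node12 = add(3, 5) = 8
  node13 = min2(3, 8) = 3
  node14 = min2(3, 3) = 3

After the edit, cleaning proceeds:
  node12: a read changed (input3 5->-9) — executes, giving -6.
  node13: a read changed (node12 8->-6) — executes, giving -6.
  node14: a read changed (node13 3->-6) — executes, giving -6.

3 derived signals run: node12, node13, node14.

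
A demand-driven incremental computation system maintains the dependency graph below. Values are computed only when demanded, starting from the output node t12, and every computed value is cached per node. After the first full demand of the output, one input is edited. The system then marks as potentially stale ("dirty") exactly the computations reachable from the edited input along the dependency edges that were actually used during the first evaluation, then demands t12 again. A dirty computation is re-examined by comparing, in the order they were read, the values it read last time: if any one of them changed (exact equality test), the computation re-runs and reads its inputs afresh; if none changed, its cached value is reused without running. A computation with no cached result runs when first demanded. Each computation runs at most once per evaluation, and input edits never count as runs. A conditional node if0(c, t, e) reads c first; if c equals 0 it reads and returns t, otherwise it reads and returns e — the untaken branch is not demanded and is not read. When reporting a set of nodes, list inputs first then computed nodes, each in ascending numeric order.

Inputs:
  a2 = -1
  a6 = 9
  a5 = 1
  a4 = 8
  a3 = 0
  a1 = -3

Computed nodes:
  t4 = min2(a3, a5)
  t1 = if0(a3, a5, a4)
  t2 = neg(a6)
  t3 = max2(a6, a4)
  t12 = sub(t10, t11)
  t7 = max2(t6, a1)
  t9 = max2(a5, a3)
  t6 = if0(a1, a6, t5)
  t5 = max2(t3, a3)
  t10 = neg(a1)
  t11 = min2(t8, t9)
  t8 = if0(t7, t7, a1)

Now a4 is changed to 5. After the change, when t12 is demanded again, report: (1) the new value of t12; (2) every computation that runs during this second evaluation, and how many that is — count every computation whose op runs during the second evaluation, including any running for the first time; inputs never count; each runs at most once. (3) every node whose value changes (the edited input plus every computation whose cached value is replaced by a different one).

New value of t12: 6.
Computations that run: t3 — 1 in total.
Values that change: a4.
Key observation: the change is absorbed at t3 — it re-runs but produces the same value, and the output's value is unchanged.

First evaluation (everything demanded from the output):
  t3 = max2(9, 8) = 9
  t5 = max2(9, 0) = 9
  t6 = if0(a1=-3 -> else branch t5) = 9
  t7 = max2(9, -3) = 9
  t8 = if0(t7=9 -> else branch a1) = -3
  t9 = max2(1, 0) = 1
  t10 = neg(-3) = 3
  t11 = min2(-3, 1) = -3
  t12 = sub(3, -3) = 6

Propagation after the edit:
  t3: runs — a4 8->5; result 9 (same value as before).
  t5: checked — values it read are unchanged (t3 unchanged, a3 unchanged); reused cached 9 without running.
  t6: checked — values it read are unchanged (a1 unchanged, t5 unchanged); reused cached 9 without running.
  t7: checked — values it read are unchanged (t6 unchanged, a1 unchanged); reused cached 9 without running.
  t8: checked — values it read are unchanged (t7 unchanged, a1 unchanged); reused cached -3 without running.
  t11: checked — values it read are unchanged (t8 unchanged, t9 unchanged); reused cached -3 without running.
  t12: checked — values it read are unchanged (t10 unchanged, t11 unchanged); reused cached 6 without running.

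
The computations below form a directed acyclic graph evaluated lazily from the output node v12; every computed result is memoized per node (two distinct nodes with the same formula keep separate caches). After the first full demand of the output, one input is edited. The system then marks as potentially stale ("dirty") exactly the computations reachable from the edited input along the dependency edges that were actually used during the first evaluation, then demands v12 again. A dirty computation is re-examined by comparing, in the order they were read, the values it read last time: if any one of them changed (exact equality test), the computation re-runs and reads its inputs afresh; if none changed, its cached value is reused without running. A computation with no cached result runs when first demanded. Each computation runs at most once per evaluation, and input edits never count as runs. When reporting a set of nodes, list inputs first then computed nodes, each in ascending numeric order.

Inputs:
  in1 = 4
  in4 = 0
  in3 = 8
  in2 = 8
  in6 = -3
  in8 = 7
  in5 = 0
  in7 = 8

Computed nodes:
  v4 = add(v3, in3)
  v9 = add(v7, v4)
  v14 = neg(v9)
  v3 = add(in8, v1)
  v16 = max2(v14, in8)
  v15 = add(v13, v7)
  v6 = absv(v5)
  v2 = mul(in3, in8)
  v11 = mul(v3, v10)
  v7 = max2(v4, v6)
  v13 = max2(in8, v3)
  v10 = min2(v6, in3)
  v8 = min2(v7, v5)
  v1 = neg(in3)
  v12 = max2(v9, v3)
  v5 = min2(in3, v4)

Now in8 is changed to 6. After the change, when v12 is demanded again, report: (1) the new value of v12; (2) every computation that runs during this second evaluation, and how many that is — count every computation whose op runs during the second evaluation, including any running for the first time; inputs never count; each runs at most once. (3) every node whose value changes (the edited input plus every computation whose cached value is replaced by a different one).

Demanding v12 again yields 12.
7 computations run: v3, v4, v5, v6, v7, v9, v12.
The nodes whose values change: in8, v3, v4, v5, v6, v7, v9, v12.

First demand of the output computes:
  v1 = neg(8) = -8
  v3 = add(7, -8) = -1
  v4 = add(-1, 8) = 7
  v5 = min2(8, 7) = 7
  v6 = absv(7) = 7
  v7 = max2(7, 7) = 7
  v9 = add(7, 7) = 14
  v12 = max2(14, -1) = 14

After the edit, cleaning proceeds:
  v3: a read changed (in8 7->6) — executes, giving -2.
  v4: a read changed (v3 -1->-2) — executes, giving 6.
  v5: a read changed (v4 7->6) — executes, giving 6.
  v6: a read changed (v5 7->6) — executes, giving 6.
  v7: a read changed (v4 7->6; v6 7->6) — executes, giving 6.
  v9: a read changed (v7 7->6; v4 7->6) — executes, giving 12.
  v12: a read changed (v9 14->12; v3 -1->-2) — executes, giving 12.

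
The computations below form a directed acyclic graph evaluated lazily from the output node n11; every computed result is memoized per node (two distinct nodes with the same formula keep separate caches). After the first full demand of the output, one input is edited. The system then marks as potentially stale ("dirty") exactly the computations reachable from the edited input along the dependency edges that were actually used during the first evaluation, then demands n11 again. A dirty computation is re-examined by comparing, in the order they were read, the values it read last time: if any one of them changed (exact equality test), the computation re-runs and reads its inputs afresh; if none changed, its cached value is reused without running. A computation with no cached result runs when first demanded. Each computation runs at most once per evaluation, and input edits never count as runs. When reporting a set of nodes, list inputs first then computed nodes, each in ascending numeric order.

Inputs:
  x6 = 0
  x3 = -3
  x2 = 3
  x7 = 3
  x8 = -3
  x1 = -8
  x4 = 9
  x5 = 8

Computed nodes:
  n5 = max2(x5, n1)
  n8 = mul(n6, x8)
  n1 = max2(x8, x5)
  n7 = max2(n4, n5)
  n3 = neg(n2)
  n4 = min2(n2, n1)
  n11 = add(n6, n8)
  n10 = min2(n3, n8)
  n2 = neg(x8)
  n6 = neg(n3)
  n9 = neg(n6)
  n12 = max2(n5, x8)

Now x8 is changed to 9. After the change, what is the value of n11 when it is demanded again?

Demanding n11 again yields -90.

First demand of the output computes:
  n2 = neg(-3) = 3
  n3 = neg(3) = -3
  n6 = neg(-3) = 3
  n8 = mul(3, -3) = -9
  n11 = add(3, -9) = -6

After the edit, cleaning proceeds:
  n2: a read changed (x8 -3->9) — executes, giving -9.
  n3: a read changed (n2 3->-9) — executes, giving 9.
  n6: a read changed (n3 -3->9) — executes, giving -9.
  n8: a read changed (n6 3->-9; x8 -3->9) — executes, giving -81.
  n11: a read changed (n6 3->-9; n8 -9->-81) — executes, giving -90.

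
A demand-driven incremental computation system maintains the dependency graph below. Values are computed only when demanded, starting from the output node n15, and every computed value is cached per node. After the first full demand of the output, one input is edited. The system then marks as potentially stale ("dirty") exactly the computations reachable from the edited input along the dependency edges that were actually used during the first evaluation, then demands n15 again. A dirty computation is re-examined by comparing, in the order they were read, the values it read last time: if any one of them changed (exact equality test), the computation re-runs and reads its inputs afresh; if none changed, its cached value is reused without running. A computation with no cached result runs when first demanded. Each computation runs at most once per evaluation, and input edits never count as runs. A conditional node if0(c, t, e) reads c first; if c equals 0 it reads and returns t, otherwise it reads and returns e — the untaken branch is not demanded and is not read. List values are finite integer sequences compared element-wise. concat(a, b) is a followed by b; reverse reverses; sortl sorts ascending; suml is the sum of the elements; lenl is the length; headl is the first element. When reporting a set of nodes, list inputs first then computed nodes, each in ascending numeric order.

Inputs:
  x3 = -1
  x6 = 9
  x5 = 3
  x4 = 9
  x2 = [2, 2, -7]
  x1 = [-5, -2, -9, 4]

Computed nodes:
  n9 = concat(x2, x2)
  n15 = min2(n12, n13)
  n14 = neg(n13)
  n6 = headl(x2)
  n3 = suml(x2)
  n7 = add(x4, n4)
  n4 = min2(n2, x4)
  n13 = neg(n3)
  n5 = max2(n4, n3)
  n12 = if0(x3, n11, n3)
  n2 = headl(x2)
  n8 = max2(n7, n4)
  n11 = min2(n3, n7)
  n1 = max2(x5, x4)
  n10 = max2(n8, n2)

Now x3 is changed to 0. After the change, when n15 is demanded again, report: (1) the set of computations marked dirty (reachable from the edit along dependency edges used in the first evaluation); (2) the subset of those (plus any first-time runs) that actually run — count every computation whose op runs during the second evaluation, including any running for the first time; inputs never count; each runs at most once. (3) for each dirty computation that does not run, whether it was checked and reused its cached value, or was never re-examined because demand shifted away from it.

Marked dirty: n12, n15.
Computations that run: n2, n4, n7, n11, n12 — 5 in total.
Checked but reused from cache: n15.
Key observation: a condition flipped, so demand reaches new nodes — n2, n4, n7, n11 run for the first time.

First evaluation (everything demanded from the output):
  n3 = suml([2, 2, -7]) = -3
  n12 = if0(x3=-1 -> else branch n3) = -3
  n13 = neg(-3) = 3
  n15 = min2(-3, 3) = -3

Propagation after the edit:
  n2: demanded for the first time — runs, produces 2.
  n4: demanded for the first time — runs, produces 2.
  n7: demanded for the first time — runs, produces 11.
  n11: demanded for the first time — runs, produces -3.
  n12: runs — x3 -1->0; result -3 (same value as before).
  n15: checked — values it read are unchanged (n12 unchanged, n13 unchanged); reused cached -3 without running.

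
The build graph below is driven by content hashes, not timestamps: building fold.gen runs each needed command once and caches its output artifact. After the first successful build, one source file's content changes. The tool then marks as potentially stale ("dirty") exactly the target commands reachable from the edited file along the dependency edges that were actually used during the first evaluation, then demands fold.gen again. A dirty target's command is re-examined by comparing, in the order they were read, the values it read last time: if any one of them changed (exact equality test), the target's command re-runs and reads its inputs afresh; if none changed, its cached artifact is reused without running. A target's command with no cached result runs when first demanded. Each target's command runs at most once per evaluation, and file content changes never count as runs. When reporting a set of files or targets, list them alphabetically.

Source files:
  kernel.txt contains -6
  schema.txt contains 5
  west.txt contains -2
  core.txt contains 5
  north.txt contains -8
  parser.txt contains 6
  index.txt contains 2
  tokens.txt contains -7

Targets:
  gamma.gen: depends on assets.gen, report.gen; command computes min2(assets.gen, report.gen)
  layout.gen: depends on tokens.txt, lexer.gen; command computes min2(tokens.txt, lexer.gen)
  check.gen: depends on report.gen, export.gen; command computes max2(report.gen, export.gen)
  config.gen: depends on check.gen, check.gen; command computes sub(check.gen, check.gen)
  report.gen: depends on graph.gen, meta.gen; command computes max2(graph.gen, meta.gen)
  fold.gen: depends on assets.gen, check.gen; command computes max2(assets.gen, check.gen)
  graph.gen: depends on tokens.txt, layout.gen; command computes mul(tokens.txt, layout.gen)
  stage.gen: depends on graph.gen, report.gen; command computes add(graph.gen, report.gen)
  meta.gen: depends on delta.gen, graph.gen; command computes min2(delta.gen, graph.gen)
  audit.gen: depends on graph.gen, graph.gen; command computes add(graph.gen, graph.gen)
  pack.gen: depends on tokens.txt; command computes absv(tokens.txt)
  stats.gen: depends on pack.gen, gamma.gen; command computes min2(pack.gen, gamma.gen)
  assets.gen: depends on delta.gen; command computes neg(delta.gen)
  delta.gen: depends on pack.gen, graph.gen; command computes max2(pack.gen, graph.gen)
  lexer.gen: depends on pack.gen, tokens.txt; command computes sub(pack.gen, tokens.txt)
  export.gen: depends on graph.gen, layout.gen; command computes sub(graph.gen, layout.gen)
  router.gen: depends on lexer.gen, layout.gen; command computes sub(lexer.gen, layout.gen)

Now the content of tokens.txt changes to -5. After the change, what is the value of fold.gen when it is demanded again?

Initial pass — values computed on the first demand:
  pack.gen = absv(-7) = 7
  lexer.gen = sub(7, -7) = 14
  layout.gen = min2(-7, 14) = -7
  graph.gen = mul(-7, -7) = 49
  delta.gen = max2(7, 49) = 49
  assets.gen = neg(49) = -49
  export.gen = sub(49, -7) = 56
  meta.gen = min2(49, 49) = 49
  report.gen = max2(49, 49) = 49
  check.gen = max2(49, 56) = 56
  fold.gen = max2(-49, 56) = 56

Second demand — change propagation:
  pack.gen: re-runs because tokens.txt -7->-5; new result 5.
  lexer.gen: re-runs because pack.gen 7->5; tokens.txt -7->-5; new result 10.
  layout.gen: re-runs because tokens.txt -7->-5; lexer.gen 14->10; new result -5.
  graph.gen: re-runs because tokens.txt -7->-5; layout.gen -7->-5; new result 25.
  delta.gen: re-runs because pack.gen 7->5; graph.gen 49->25; new result 25.
  assets.gen: re-runs because delta.gen 49->25; new result -25.
  export.gen: re-runs because graph.gen 49->25; layout.gen -7->-5; new result 30.
  meta.gen: re-runs because delta.gen 49->25; graph.gen 49->25; new result 25.
  report.gen: re-runs because graph.gen 49->25; meta.gen 49->25; new result 25.
  check.gen: re-runs because report.gen 49->25; export.gen 56->30; new result 30.
  fold.gen: re-runs because assets.gen -49->-25; check.gen 56->30; new result 30.

fold.gen now evaluates to 30.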